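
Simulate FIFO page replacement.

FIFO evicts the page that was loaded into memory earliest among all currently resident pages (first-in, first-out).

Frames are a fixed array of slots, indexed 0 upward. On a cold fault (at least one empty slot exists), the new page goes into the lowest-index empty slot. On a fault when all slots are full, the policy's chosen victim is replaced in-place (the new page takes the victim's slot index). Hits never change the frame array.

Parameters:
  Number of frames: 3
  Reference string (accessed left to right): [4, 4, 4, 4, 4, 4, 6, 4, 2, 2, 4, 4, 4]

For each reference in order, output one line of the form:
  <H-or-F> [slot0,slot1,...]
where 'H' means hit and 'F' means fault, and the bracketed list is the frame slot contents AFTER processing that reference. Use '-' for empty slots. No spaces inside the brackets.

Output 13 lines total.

F [4,-,-]
H [4,-,-]
H [4,-,-]
H [4,-,-]
H [4,-,-]
H [4,-,-]
F [4,6,-]
H [4,6,-]
F [4,6,2]
H [4,6,2]
H [4,6,2]
H [4,6,2]
H [4,6,2]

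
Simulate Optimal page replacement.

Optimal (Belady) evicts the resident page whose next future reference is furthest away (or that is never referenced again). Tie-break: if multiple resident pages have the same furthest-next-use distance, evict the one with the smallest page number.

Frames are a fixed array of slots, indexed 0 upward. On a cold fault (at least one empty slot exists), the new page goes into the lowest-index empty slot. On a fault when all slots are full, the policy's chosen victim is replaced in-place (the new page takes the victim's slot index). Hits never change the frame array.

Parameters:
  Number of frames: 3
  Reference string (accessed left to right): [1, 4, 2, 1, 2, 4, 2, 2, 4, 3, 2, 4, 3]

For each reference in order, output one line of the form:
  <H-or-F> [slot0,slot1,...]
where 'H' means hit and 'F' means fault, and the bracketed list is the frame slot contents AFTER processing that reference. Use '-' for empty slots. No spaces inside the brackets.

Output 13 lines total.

F [1,-,-]
F [1,4,-]
F [1,4,2]
H [1,4,2]
H [1,4,2]
H [1,4,2]
H [1,4,2]
H [1,4,2]
H [1,4,2]
F [3,4,2]
H [3,4,2]
H [3,4,2]
H [3,4,2]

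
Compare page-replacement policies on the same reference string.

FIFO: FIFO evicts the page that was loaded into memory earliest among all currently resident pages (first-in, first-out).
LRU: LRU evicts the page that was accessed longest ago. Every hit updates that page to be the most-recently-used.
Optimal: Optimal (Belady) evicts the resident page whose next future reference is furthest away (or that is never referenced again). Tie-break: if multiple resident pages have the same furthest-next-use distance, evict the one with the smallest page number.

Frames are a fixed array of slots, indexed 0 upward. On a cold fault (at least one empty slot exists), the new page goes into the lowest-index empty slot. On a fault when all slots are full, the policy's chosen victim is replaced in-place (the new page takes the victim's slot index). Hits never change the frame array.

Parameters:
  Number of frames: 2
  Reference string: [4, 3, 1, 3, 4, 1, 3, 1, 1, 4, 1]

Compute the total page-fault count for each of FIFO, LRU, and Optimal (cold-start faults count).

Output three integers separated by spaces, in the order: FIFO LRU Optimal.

Answer: 7 7 6

Derivation:
--- FIFO ---
  step 0: ref 4 -> FAULT, frames=[4,-] (faults so far: 1)
  step 1: ref 3 -> FAULT, frames=[4,3] (faults so far: 2)
  step 2: ref 1 -> FAULT, evict 4, frames=[1,3] (faults so far: 3)
  step 3: ref 3 -> HIT, frames=[1,3] (faults so far: 3)
  step 4: ref 4 -> FAULT, evict 3, frames=[1,4] (faults so far: 4)
  step 5: ref 1 -> HIT, frames=[1,4] (faults so far: 4)
  step 6: ref 3 -> FAULT, evict 1, frames=[3,4] (faults so far: 5)
  step 7: ref 1 -> FAULT, evict 4, frames=[3,1] (faults so far: 6)
  step 8: ref 1 -> HIT, frames=[3,1] (faults so far: 6)
  step 9: ref 4 -> FAULT, evict 3, frames=[4,1] (faults so far: 7)
  step 10: ref 1 -> HIT, frames=[4,1] (faults so far: 7)
  FIFO total faults: 7
--- LRU ---
  step 0: ref 4 -> FAULT, frames=[4,-] (faults so far: 1)
  step 1: ref 3 -> FAULT, frames=[4,3] (faults so far: 2)
  step 2: ref 1 -> FAULT, evict 4, frames=[1,3] (faults so far: 3)
  step 3: ref 3 -> HIT, frames=[1,3] (faults so far: 3)
  step 4: ref 4 -> FAULT, evict 1, frames=[4,3] (faults so far: 4)
  step 5: ref 1 -> FAULT, evict 3, frames=[4,1] (faults so far: 5)
  step 6: ref 3 -> FAULT, evict 4, frames=[3,1] (faults so far: 6)
  step 7: ref 1 -> HIT, frames=[3,1] (faults so far: 6)
  step 8: ref 1 -> HIT, frames=[3,1] (faults so far: 6)
  step 9: ref 4 -> FAULT, evict 3, frames=[4,1] (faults so far: 7)
  step 10: ref 1 -> HIT, frames=[4,1] (faults so far: 7)
  LRU total faults: 7
--- Optimal ---
  step 0: ref 4 -> FAULT, frames=[4,-] (faults so far: 1)
  step 1: ref 3 -> FAULT, frames=[4,3] (faults so far: 2)
  step 2: ref 1 -> FAULT, evict 4, frames=[1,3] (faults so far: 3)
  step 3: ref 3 -> HIT, frames=[1,3] (faults so far: 3)
  step 4: ref 4 -> FAULT, evict 3, frames=[1,4] (faults so far: 4)
  step 5: ref 1 -> HIT, frames=[1,4] (faults so far: 4)
  step 6: ref 3 -> FAULT, evict 4, frames=[1,3] (faults so far: 5)
  step 7: ref 1 -> HIT, frames=[1,3] (faults so far: 5)
  step 8: ref 1 -> HIT, frames=[1,3] (faults so far: 5)
  step 9: ref 4 -> FAULT, evict 3, frames=[1,4] (faults so far: 6)
  step 10: ref 1 -> HIT, frames=[1,4] (faults so far: 6)
  Optimal total faults: 6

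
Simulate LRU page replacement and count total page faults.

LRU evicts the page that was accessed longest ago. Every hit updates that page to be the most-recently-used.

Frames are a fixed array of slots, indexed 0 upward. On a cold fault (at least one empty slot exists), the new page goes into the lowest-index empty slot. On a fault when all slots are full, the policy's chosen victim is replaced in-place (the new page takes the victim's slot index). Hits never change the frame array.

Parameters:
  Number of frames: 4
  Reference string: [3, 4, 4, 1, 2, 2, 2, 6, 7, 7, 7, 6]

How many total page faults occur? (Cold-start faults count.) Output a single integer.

Answer: 6

Derivation:
Step 0: ref 3 → FAULT, frames=[3,-,-,-]
Step 1: ref 4 → FAULT, frames=[3,4,-,-]
Step 2: ref 4 → HIT, frames=[3,4,-,-]
Step 3: ref 1 → FAULT, frames=[3,4,1,-]
Step 4: ref 2 → FAULT, frames=[3,4,1,2]
Step 5: ref 2 → HIT, frames=[3,4,1,2]
Step 6: ref 2 → HIT, frames=[3,4,1,2]
Step 7: ref 6 → FAULT (evict 3), frames=[6,4,1,2]
Step 8: ref 7 → FAULT (evict 4), frames=[6,7,1,2]
Step 9: ref 7 → HIT, frames=[6,7,1,2]
Step 10: ref 7 → HIT, frames=[6,7,1,2]
Step 11: ref 6 → HIT, frames=[6,7,1,2]
Total faults: 6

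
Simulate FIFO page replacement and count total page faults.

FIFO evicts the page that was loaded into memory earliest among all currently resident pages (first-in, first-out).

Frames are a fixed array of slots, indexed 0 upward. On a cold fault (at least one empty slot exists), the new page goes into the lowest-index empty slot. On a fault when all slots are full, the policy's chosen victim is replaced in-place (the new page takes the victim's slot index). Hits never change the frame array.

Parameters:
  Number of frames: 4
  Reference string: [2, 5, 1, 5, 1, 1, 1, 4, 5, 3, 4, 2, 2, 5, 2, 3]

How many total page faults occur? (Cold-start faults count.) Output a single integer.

Step 0: ref 2 → FAULT, frames=[2,-,-,-]
Step 1: ref 5 → FAULT, frames=[2,5,-,-]
Step 2: ref 1 → FAULT, frames=[2,5,1,-]
Step 3: ref 5 → HIT, frames=[2,5,1,-]
Step 4: ref 1 → HIT, frames=[2,5,1,-]
Step 5: ref 1 → HIT, frames=[2,5,1,-]
Step 6: ref 1 → HIT, frames=[2,5,1,-]
Step 7: ref 4 → FAULT, frames=[2,5,1,4]
Step 8: ref 5 → HIT, frames=[2,5,1,4]
Step 9: ref 3 → FAULT (evict 2), frames=[3,5,1,4]
Step 10: ref 4 → HIT, frames=[3,5,1,4]
Step 11: ref 2 → FAULT (evict 5), frames=[3,2,1,4]
Step 12: ref 2 → HIT, frames=[3,2,1,4]
Step 13: ref 5 → FAULT (evict 1), frames=[3,2,5,4]
Step 14: ref 2 → HIT, frames=[3,2,5,4]
Step 15: ref 3 → HIT, frames=[3,2,5,4]
Total faults: 7

Answer: 7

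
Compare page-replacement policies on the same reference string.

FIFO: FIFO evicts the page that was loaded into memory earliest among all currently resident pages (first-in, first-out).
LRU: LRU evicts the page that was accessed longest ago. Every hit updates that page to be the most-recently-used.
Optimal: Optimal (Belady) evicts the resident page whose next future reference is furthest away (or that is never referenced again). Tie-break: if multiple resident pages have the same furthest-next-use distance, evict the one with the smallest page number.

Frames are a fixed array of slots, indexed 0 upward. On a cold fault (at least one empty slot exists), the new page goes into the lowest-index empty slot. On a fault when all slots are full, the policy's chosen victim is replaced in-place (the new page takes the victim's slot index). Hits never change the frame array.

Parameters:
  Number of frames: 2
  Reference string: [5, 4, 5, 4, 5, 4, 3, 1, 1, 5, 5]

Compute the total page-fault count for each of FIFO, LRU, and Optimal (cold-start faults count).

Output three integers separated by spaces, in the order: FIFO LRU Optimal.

Answer: 5 5 4

Derivation:
--- FIFO ---
  step 0: ref 5 -> FAULT, frames=[5,-] (faults so far: 1)
  step 1: ref 4 -> FAULT, frames=[5,4] (faults so far: 2)
  step 2: ref 5 -> HIT, frames=[5,4] (faults so far: 2)
  step 3: ref 4 -> HIT, frames=[5,4] (faults so far: 2)
  step 4: ref 5 -> HIT, frames=[5,4] (faults so far: 2)
  step 5: ref 4 -> HIT, frames=[5,4] (faults so far: 2)
  step 6: ref 3 -> FAULT, evict 5, frames=[3,4] (faults so far: 3)
  step 7: ref 1 -> FAULT, evict 4, frames=[3,1] (faults so far: 4)
  step 8: ref 1 -> HIT, frames=[3,1] (faults so far: 4)
  step 9: ref 5 -> FAULT, evict 3, frames=[5,1] (faults so far: 5)
  step 10: ref 5 -> HIT, frames=[5,1] (faults so far: 5)
  FIFO total faults: 5
--- LRU ---
  step 0: ref 5 -> FAULT, frames=[5,-] (faults so far: 1)
  step 1: ref 4 -> FAULT, frames=[5,4] (faults so far: 2)
  step 2: ref 5 -> HIT, frames=[5,4] (faults so far: 2)
  step 3: ref 4 -> HIT, frames=[5,4] (faults so far: 2)
  step 4: ref 5 -> HIT, frames=[5,4] (faults so far: 2)
  step 5: ref 4 -> HIT, frames=[5,4] (faults so far: 2)
  step 6: ref 3 -> FAULT, evict 5, frames=[3,4] (faults so far: 3)
  step 7: ref 1 -> FAULT, evict 4, frames=[3,1] (faults so far: 4)
  step 8: ref 1 -> HIT, frames=[3,1] (faults so far: 4)
  step 9: ref 5 -> FAULT, evict 3, frames=[5,1] (faults so far: 5)
  step 10: ref 5 -> HIT, frames=[5,1] (faults so far: 5)
  LRU total faults: 5
--- Optimal ---
  step 0: ref 5 -> FAULT, frames=[5,-] (faults so far: 1)
  step 1: ref 4 -> FAULT, frames=[5,4] (faults so far: 2)
  step 2: ref 5 -> HIT, frames=[5,4] (faults so far: 2)
  step 3: ref 4 -> HIT, frames=[5,4] (faults so far: 2)
  step 4: ref 5 -> HIT, frames=[5,4] (faults so far: 2)
  step 5: ref 4 -> HIT, frames=[5,4] (faults so far: 2)
  step 6: ref 3 -> FAULT, evict 4, frames=[5,3] (faults so far: 3)
  step 7: ref 1 -> FAULT, evict 3, frames=[5,1] (faults so far: 4)
  step 8: ref 1 -> HIT, frames=[5,1] (faults so far: 4)
  step 9: ref 5 -> HIT, frames=[5,1] (faults so far: 4)
  step 10: ref 5 -> HIT, frames=[5,1] (faults so far: 4)
  Optimal total faults: 4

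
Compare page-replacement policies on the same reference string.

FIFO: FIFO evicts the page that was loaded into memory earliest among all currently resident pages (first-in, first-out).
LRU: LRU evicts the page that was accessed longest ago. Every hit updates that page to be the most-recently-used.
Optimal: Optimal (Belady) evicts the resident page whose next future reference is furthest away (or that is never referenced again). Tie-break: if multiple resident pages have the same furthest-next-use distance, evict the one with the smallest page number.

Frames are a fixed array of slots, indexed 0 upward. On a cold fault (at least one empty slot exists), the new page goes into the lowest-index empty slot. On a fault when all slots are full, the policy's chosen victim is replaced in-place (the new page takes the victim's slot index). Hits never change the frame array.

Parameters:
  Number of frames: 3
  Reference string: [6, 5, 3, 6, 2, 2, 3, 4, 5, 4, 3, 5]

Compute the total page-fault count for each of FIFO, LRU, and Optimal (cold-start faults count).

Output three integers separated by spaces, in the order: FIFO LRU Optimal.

Answer: 7 6 5

Derivation:
--- FIFO ---
  step 0: ref 6 -> FAULT, frames=[6,-,-] (faults so far: 1)
  step 1: ref 5 -> FAULT, frames=[6,5,-] (faults so far: 2)
  step 2: ref 3 -> FAULT, frames=[6,5,3] (faults so far: 3)
  step 3: ref 6 -> HIT, frames=[6,5,3] (faults so far: 3)
  step 4: ref 2 -> FAULT, evict 6, frames=[2,5,3] (faults so far: 4)
  step 5: ref 2 -> HIT, frames=[2,5,3] (faults so far: 4)
  step 6: ref 3 -> HIT, frames=[2,5,3] (faults so far: 4)
  step 7: ref 4 -> FAULT, evict 5, frames=[2,4,3] (faults so far: 5)
  step 8: ref 5 -> FAULT, evict 3, frames=[2,4,5] (faults so far: 6)
  step 9: ref 4 -> HIT, frames=[2,4,5] (faults so far: 6)
  step 10: ref 3 -> FAULT, evict 2, frames=[3,4,5] (faults so far: 7)
  step 11: ref 5 -> HIT, frames=[3,4,5] (faults so far: 7)
  FIFO total faults: 7
--- LRU ---
  step 0: ref 6 -> FAULT, frames=[6,-,-] (faults so far: 1)
  step 1: ref 5 -> FAULT, frames=[6,5,-] (faults so far: 2)
  step 2: ref 3 -> FAULT, frames=[6,5,3] (faults so far: 3)
  step 3: ref 6 -> HIT, frames=[6,5,3] (faults so far: 3)
  step 4: ref 2 -> FAULT, evict 5, frames=[6,2,3] (faults so far: 4)
  step 5: ref 2 -> HIT, frames=[6,2,3] (faults so far: 4)
  step 6: ref 3 -> HIT, frames=[6,2,3] (faults so far: 4)
  step 7: ref 4 -> FAULT, evict 6, frames=[4,2,3] (faults so far: 5)
  step 8: ref 5 -> FAULT, evict 2, frames=[4,5,3] (faults so far: 6)
  step 9: ref 4 -> HIT, frames=[4,5,3] (faults so far: 6)
  step 10: ref 3 -> HIT, frames=[4,5,3] (faults so far: 6)
  step 11: ref 5 -> HIT, frames=[4,5,3] (faults so far: 6)
  LRU total faults: 6
--- Optimal ---
  step 0: ref 6 -> FAULT, frames=[6,-,-] (faults so far: 1)
  step 1: ref 5 -> FAULT, frames=[6,5,-] (faults so far: 2)
  step 2: ref 3 -> FAULT, frames=[6,5,3] (faults so far: 3)
  step 3: ref 6 -> HIT, frames=[6,5,3] (faults so far: 3)
  step 4: ref 2 -> FAULT, evict 6, frames=[2,5,3] (faults so far: 4)
  step 5: ref 2 -> HIT, frames=[2,5,3] (faults so far: 4)
  step 6: ref 3 -> HIT, frames=[2,5,3] (faults so far: 4)
  step 7: ref 4 -> FAULT, evict 2, frames=[4,5,3] (faults so far: 5)
  step 8: ref 5 -> HIT, frames=[4,5,3] (faults so far: 5)
  step 9: ref 4 -> HIT, frames=[4,5,3] (faults so far: 5)
  step 10: ref 3 -> HIT, frames=[4,5,3] (faults so far: 5)
  step 11: ref 5 -> HIT, frames=[4,5,3] (faults so far: 5)
  Optimal total faults: 5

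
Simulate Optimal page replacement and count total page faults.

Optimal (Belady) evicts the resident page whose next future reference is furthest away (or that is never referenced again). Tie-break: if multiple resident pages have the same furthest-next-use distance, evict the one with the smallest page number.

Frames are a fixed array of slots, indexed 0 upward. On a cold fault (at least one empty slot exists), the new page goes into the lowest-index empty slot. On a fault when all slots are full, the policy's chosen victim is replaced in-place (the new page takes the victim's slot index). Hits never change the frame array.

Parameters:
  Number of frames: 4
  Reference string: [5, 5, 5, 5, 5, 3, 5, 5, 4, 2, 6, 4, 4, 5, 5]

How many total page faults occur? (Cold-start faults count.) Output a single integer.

Step 0: ref 5 → FAULT, frames=[5,-,-,-]
Step 1: ref 5 → HIT, frames=[5,-,-,-]
Step 2: ref 5 → HIT, frames=[5,-,-,-]
Step 3: ref 5 → HIT, frames=[5,-,-,-]
Step 4: ref 5 → HIT, frames=[5,-,-,-]
Step 5: ref 3 → FAULT, frames=[5,3,-,-]
Step 6: ref 5 → HIT, frames=[5,3,-,-]
Step 7: ref 5 → HIT, frames=[5,3,-,-]
Step 8: ref 4 → FAULT, frames=[5,3,4,-]
Step 9: ref 2 → FAULT, frames=[5,3,4,2]
Step 10: ref 6 → FAULT (evict 2), frames=[5,3,4,6]
Step 11: ref 4 → HIT, frames=[5,3,4,6]
Step 12: ref 4 → HIT, frames=[5,3,4,6]
Step 13: ref 5 → HIT, frames=[5,3,4,6]
Step 14: ref 5 → HIT, frames=[5,3,4,6]
Total faults: 5

Answer: 5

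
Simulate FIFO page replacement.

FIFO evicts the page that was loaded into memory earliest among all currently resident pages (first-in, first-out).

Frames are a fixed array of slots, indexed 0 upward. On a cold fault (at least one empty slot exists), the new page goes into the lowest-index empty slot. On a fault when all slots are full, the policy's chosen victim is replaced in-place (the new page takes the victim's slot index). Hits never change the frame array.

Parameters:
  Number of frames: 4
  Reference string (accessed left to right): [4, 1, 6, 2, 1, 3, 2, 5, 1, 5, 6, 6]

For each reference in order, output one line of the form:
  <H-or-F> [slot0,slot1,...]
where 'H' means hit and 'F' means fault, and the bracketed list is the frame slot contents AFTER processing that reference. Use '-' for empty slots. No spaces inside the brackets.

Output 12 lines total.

F [4,-,-,-]
F [4,1,-,-]
F [4,1,6,-]
F [4,1,6,2]
H [4,1,6,2]
F [3,1,6,2]
H [3,1,6,2]
F [3,5,6,2]
F [3,5,1,2]
H [3,5,1,2]
F [3,5,1,6]
H [3,5,1,6]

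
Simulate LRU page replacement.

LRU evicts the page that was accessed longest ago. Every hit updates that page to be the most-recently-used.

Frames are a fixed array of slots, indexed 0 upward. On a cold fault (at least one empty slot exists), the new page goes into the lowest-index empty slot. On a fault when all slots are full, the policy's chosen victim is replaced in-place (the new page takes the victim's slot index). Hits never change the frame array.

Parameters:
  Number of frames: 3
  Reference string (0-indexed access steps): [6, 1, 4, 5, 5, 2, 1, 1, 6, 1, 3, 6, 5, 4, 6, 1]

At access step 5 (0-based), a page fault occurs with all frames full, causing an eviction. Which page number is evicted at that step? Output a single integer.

Step 0: ref 6 -> FAULT, frames=[6,-,-]
Step 1: ref 1 -> FAULT, frames=[6,1,-]
Step 2: ref 4 -> FAULT, frames=[6,1,4]
Step 3: ref 5 -> FAULT, evict 6, frames=[5,1,4]
Step 4: ref 5 -> HIT, frames=[5,1,4]
Step 5: ref 2 -> FAULT, evict 1, frames=[5,2,4]
At step 5: evicted page 1

Answer: 1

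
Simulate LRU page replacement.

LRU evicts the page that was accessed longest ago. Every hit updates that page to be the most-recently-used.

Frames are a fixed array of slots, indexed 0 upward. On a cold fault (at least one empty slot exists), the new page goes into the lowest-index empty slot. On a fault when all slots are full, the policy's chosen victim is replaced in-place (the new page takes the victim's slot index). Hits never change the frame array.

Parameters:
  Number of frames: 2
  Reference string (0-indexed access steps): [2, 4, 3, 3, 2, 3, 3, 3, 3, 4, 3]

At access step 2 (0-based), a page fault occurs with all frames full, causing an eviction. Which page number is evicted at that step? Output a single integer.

Answer: 2

Derivation:
Step 0: ref 2 -> FAULT, frames=[2,-]
Step 1: ref 4 -> FAULT, frames=[2,4]
Step 2: ref 3 -> FAULT, evict 2, frames=[3,4]
At step 2: evicted page 2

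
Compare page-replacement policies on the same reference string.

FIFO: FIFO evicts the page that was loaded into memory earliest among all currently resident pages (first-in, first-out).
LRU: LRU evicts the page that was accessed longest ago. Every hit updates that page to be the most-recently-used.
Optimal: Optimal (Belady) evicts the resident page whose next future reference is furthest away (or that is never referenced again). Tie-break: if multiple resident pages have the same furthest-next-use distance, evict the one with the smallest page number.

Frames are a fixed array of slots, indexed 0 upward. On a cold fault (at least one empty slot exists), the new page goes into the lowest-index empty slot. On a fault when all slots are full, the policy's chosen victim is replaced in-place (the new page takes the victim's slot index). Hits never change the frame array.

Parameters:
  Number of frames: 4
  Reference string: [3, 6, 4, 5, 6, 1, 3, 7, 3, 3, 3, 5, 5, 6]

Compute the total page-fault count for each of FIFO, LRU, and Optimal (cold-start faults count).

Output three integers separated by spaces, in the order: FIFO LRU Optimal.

--- FIFO ---
  step 0: ref 3 -> FAULT, frames=[3,-,-,-] (faults so far: 1)
  step 1: ref 6 -> FAULT, frames=[3,6,-,-] (faults so far: 2)
  step 2: ref 4 -> FAULT, frames=[3,6,4,-] (faults so far: 3)
  step 3: ref 5 -> FAULT, frames=[3,6,4,5] (faults so far: 4)
  step 4: ref 6 -> HIT, frames=[3,6,4,5] (faults so far: 4)
  step 5: ref 1 -> FAULT, evict 3, frames=[1,6,4,5] (faults so far: 5)
  step 6: ref 3 -> FAULT, evict 6, frames=[1,3,4,5] (faults so far: 6)
  step 7: ref 7 -> FAULT, evict 4, frames=[1,3,7,5] (faults so far: 7)
  step 8: ref 3 -> HIT, frames=[1,3,7,5] (faults so far: 7)
  step 9: ref 3 -> HIT, frames=[1,3,7,5] (faults so far: 7)
  step 10: ref 3 -> HIT, frames=[1,3,7,5] (faults so far: 7)
  step 11: ref 5 -> HIT, frames=[1,3,7,5] (faults so far: 7)
  step 12: ref 5 -> HIT, frames=[1,3,7,5] (faults so far: 7)
  step 13: ref 6 -> FAULT, evict 5, frames=[1,3,7,6] (faults so far: 8)
  FIFO total faults: 8
--- LRU ---
  step 0: ref 3 -> FAULT, frames=[3,-,-,-] (faults so far: 1)
  step 1: ref 6 -> FAULT, frames=[3,6,-,-] (faults so far: 2)
  step 2: ref 4 -> FAULT, frames=[3,6,4,-] (faults so far: 3)
  step 3: ref 5 -> FAULT, frames=[3,6,4,5] (faults so far: 4)
  step 4: ref 6 -> HIT, frames=[3,6,4,5] (faults so far: 4)
  step 5: ref 1 -> FAULT, evict 3, frames=[1,6,4,5] (faults so far: 5)
  step 6: ref 3 -> FAULT, evict 4, frames=[1,6,3,5] (faults so far: 6)
  step 7: ref 7 -> FAULT, evict 5, frames=[1,6,3,7] (faults so far: 7)
  step 8: ref 3 -> HIT, frames=[1,6,3,7] (faults so far: 7)
  step 9: ref 3 -> HIT, frames=[1,6,3,7] (faults so far: 7)
  step 10: ref 3 -> HIT, frames=[1,6,3,7] (faults so far: 7)
  step 11: ref 5 -> FAULT, evict 6, frames=[1,5,3,7] (faults so far: 8)
  step 12: ref 5 -> HIT, frames=[1,5,3,7] (faults so far: 8)
  step 13: ref 6 -> FAULT, evict 1, frames=[6,5,3,7] (faults so far: 9)
  LRU total faults: 9
--- Optimal ---
  step 0: ref 3 -> FAULT, frames=[3,-,-,-] (faults so far: 1)
  step 1: ref 6 -> FAULT, frames=[3,6,-,-] (faults so far: 2)
  step 2: ref 4 -> FAULT, frames=[3,6,4,-] (faults so far: 3)
  step 3: ref 5 -> FAULT, frames=[3,6,4,5] (faults so far: 4)
  step 4: ref 6 -> HIT, frames=[3,6,4,5] (faults so far: 4)
  step 5: ref 1 -> FAULT, evict 4, frames=[3,6,1,5] (faults so far: 5)
  step 6: ref 3 -> HIT, frames=[3,6,1,5] (faults so far: 5)
  step 7: ref 7 -> FAULT, evict 1, frames=[3,6,7,5] (faults so far: 6)
  step 8: ref 3 -> HIT, frames=[3,6,7,5] (faults so far: 6)
  step 9: ref 3 -> HIT, frames=[3,6,7,5] (faults so far: 6)
  step 10: ref 3 -> HIT, frames=[3,6,7,5] (faults so far: 6)
  step 11: ref 5 -> HIT, frames=[3,6,7,5] (faults so far: 6)
  step 12: ref 5 -> HIT, frames=[3,6,7,5] (faults so far: 6)
  step 13: ref 6 -> HIT, frames=[3,6,7,5] (faults so far: 6)
  Optimal total faults: 6

Answer: 8 9 6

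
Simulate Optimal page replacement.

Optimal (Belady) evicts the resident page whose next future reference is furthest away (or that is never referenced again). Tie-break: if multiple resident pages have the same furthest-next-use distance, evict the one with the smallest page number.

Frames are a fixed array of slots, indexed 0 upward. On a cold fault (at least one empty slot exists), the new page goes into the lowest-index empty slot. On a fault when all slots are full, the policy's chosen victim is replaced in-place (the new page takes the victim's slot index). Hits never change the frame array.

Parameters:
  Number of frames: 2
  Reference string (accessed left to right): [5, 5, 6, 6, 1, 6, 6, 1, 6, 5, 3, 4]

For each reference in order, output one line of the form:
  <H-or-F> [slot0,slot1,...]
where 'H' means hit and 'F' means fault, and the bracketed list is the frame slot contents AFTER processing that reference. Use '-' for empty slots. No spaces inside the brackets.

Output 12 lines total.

F [5,-]
H [5,-]
F [5,6]
H [5,6]
F [1,6]
H [1,6]
H [1,6]
H [1,6]
H [1,6]
F [5,6]
F [3,6]
F [4,6]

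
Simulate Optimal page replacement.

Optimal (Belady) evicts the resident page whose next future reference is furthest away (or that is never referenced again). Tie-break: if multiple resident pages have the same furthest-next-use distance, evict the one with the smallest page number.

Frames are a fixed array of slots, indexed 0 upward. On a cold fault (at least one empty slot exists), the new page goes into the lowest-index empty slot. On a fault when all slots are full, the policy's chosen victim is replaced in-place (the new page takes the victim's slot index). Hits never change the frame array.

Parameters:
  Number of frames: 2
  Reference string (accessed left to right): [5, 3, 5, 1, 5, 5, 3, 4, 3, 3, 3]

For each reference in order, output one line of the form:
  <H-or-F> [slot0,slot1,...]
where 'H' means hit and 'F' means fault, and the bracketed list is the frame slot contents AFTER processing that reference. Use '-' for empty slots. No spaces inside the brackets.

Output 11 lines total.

F [5,-]
F [5,3]
H [5,3]
F [5,1]
H [5,1]
H [5,1]
F [5,3]
F [4,3]
H [4,3]
H [4,3]
H [4,3]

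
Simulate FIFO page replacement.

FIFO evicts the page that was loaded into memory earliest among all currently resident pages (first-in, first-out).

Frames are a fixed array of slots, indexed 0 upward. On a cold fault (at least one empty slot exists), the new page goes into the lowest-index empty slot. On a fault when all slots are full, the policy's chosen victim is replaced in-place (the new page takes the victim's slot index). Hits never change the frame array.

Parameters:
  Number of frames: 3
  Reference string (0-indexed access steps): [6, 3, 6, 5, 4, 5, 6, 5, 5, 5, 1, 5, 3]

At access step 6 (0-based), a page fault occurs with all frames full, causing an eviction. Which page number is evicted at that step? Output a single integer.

Step 0: ref 6 -> FAULT, frames=[6,-,-]
Step 1: ref 3 -> FAULT, frames=[6,3,-]
Step 2: ref 6 -> HIT, frames=[6,3,-]
Step 3: ref 5 -> FAULT, frames=[6,3,5]
Step 4: ref 4 -> FAULT, evict 6, frames=[4,3,5]
Step 5: ref 5 -> HIT, frames=[4,3,5]
Step 6: ref 6 -> FAULT, evict 3, frames=[4,6,5]
At step 6: evicted page 3

Answer: 3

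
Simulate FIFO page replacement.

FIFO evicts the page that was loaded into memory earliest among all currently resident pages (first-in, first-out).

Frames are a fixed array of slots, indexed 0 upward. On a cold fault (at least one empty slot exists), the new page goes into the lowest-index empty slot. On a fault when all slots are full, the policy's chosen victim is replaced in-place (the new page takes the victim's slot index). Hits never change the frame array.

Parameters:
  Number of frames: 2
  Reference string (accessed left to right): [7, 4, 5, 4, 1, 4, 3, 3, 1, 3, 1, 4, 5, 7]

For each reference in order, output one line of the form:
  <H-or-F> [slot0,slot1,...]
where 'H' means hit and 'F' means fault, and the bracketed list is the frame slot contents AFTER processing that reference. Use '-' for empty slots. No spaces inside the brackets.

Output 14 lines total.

F [7,-]
F [7,4]
F [5,4]
H [5,4]
F [5,1]
F [4,1]
F [4,3]
H [4,3]
F [1,3]
H [1,3]
H [1,3]
F [1,4]
F [5,4]
F [5,7]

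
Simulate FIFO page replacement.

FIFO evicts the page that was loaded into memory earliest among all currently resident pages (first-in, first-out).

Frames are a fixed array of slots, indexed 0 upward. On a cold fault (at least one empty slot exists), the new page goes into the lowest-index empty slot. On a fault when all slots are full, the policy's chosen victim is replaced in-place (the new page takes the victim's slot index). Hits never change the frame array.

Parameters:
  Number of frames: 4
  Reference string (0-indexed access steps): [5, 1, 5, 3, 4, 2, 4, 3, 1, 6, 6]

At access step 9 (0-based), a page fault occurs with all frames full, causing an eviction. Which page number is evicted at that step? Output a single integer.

Answer: 1

Derivation:
Step 0: ref 5 -> FAULT, frames=[5,-,-,-]
Step 1: ref 1 -> FAULT, frames=[5,1,-,-]
Step 2: ref 5 -> HIT, frames=[5,1,-,-]
Step 3: ref 3 -> FAULT, frames=[5,1,3,-]
Step 4: ref 4 -> FAULT, frames=[5,1,3,4]
Step 5: ref 2 -> FAULT, evict 5, frames=[2,1,3,4]
Step 6: ref 4 -> HIT, frames=[2,1,3,4]
Step 7: ref 3 -> HIT, frames=[2,1,3,4]
Step 8: ref 1 -> HIT, frames=[2,1,3,4]
Step 9: ref 6 -> FAULT, evict 1, frames=[2,6,3,4]
At step 9: evicted page 1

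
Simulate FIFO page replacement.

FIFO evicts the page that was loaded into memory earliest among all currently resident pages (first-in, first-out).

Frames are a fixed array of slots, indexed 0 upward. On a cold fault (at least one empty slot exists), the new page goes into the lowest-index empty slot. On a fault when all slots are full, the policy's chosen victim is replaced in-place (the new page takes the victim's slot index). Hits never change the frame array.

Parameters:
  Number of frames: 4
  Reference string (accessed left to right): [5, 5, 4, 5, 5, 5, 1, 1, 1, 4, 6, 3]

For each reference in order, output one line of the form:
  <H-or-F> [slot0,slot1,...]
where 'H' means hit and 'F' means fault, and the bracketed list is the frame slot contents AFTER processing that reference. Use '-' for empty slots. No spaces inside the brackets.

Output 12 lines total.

F [5,-,-,-]
H [5,-,-,-]
F [5,4,-,-]
H [5,4,-,-]
H [5,4,-,-]
H [5,4,-,-]
F [5,4,1,-]
H [5,4,1,-]
H [5,4,1,-]
H [5,4,1,-]
F [5,4,1,6]
F [3,4,1,6]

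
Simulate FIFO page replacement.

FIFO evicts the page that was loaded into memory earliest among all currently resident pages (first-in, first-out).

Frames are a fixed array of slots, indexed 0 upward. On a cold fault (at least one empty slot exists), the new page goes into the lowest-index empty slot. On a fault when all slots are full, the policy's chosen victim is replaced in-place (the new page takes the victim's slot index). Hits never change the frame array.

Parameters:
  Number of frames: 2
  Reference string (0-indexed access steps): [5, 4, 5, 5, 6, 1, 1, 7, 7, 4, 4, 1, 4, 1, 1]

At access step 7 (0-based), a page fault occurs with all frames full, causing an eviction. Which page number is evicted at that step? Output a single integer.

Answer: 6

Derivation:
Step 0: ref 5 -> FAULT, frames=[5,-]
Step 1: ref 4 -> FAULT, frames=[5,4]
Step 2: ref 5 -> HIT, frames=[5,4]
Step 3: ref 5 -> HIT, frames=[5,4]
Step 4: ref 6 -> FAULT, evict 5, frames=[6,4]
Step 5: ref 1 -> FAULT, evict 4, frames=[6,1]
Step 6: ref 1 -> HIT, frames=[6,1]
Step 7: ref 7 -> FAULT, evict 6, frames=[7,1]
At step 7: evicted page 6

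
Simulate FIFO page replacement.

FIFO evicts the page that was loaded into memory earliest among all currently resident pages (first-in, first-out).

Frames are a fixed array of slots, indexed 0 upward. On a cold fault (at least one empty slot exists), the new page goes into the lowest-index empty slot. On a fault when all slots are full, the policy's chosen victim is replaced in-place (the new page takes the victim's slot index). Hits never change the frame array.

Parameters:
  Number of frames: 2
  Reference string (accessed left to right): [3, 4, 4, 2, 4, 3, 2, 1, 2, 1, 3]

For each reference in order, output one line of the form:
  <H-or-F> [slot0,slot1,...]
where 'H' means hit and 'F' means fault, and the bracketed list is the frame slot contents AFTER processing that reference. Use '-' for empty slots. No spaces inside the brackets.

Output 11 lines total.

F [3,-]
F [3,4]
H [3,4]
F [2,4]
H [2,4]
F [2,3]
H [2,3]
F [1,3]
F [1,2]
H [1,2]
F [3,2]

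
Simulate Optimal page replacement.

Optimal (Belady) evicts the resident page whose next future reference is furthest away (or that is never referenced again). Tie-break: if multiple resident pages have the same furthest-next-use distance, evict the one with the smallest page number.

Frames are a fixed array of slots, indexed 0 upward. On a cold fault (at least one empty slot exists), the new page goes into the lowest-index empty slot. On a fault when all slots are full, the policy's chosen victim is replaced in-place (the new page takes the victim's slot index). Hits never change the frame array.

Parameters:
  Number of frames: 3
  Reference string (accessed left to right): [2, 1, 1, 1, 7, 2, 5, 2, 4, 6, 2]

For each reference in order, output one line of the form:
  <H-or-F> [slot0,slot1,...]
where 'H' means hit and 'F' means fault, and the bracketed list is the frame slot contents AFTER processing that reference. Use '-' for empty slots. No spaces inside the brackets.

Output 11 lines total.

F [2,-,-]
F [2,1,-]
H [2,1,-]
H [2,1,-]
F [2,1,7]
H [2,1,7]
F [2,5,7]
H [2,5,7]
F [2,4,7]
F [2,6,7]
H [2,6,7]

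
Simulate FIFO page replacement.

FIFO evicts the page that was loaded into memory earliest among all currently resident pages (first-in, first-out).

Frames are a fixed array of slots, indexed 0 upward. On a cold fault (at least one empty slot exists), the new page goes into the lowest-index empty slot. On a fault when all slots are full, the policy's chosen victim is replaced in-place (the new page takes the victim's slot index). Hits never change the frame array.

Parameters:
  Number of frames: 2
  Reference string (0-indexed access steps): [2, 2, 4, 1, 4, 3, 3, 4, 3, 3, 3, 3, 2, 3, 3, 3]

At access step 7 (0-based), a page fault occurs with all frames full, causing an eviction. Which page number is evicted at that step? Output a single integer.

Answer: 1

Derivation:
Step 0: ref 2 -> FAULT, frames=[2,-]
Step 1: ref 2 -> HIT, frames=[2,-]
Step 2: ref 4 -> FAULT, frames=[2,4]
Step 3: ref 1 -> FAULT, evict 2, frames=[1,4]
Step 4: ref 4 -> HIT, frames=[1,4]
Step 5: ref 3 -> FAULT, evict 4, frames=[1,3]
Step 6: ref 3 -> HIT, frames=[1,3]
Step 7: ref 4 -> FAULT, evict 1, frames=[4,3]
At step 7: evicted page 1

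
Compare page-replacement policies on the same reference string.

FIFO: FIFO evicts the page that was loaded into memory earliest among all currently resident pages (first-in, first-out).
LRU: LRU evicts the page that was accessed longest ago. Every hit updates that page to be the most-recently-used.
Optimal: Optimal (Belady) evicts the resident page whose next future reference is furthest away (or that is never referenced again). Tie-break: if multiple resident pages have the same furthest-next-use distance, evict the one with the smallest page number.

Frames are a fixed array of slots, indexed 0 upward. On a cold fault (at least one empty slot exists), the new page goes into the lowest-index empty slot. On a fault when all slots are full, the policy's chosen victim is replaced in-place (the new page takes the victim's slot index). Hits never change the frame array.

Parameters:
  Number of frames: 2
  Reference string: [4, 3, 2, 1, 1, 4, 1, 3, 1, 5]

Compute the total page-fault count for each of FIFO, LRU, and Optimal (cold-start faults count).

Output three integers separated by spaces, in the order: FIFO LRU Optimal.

--- FIFO ---
  step 0: ref 4 -> FAULT, frames=[4,-] (faults so far: 1)
  step 1: ref 3 -> FAULT, frames=[4,3] (faults so far: 2)
  step 2: ref 2 -> FAULT, evict 4, frames=[2,3] (faults so far: 3)
  step 3: ref 1 -> FAULT, evict 3, frames=[2,1] (faults so far: 4)
  step 4: ref 1 -> HIT, frames=[2,1] (faults so far: 4)
  step 5: ref 4 -> FAULT, evict 2, frames=[4,1] (faults so far: 5)
  step 6: ref 1 -> HIT, frames=[4,1] (faults so far: 5)
  step 7: ref 3 -> FAULT, evict 1, frames=[4,3] (faults so far: 6)
  step 8: ref 1 -> FAULT, evict 4, frames=[1,3] (faults so far: 7)
  step 9: ref 5 -> FAULT, evict 3, frames=[1,5] (faults so far: 8)
  FIFO total faults: 8
--- LRU ---
  step 0: ref 4 -> FAULT, frames=[4,-] (faults so far: 1)
  step 1: ref 3 -> FAULT, frames=[4,3] (faults so far: 2)
  step 2: ref 2 -> FAULT, evict 4, frames=[2,3] (faults so far: 3)
  step 3: ref 1 -> FAULT, evict 3, frames=[2,1] (faults so far: 4)
  step 4: ref 1 -> HIT, frames=[2,1] (faults so far: 4)
  step 5: ref 4 -> FAULT, evict 2, frames=[4,1] (faults so far: 5)
  step 6: ref 1 -> HIT, frames=[4,1] (faults so far: 5)
  step 7: ref 3 -> FAULT, evict 4, frames=[3,1] (faults so far: 6)
  step 8: ref 1 -> HIT, frames=[3,1] (faults so far: 6)
  step 9: ref 5 -> FAULT, evict 3, frames=[5,1] (faults so far: 7)
  LRU total faults: 7
--- Optimal ---
  step 0: ref 4 -> FAULT, frames=[4,-] (faults so far: 1)
  step 1: ref 3 -> FAULT, frames=[4,3] (faults so far: 2)
  step 2: ref 2 -> FAULT, evict 3, frames=[4,2] (faults so far: 3)
  step 3: ref 1 -> FAULT, evict 2, frames=[4,1] (faults so far: 4)
  step 4: ref 1 -> HIT, frames=[4,1] (faults so far: 4)
  step 5: ref 4 -> HIT, frames=[4,1] (faults so far: 4)
  step 6: ref 1 -> HIT, frames=[4,1] (faults so far: 4)
  step 7: ref 3 -> FAULT, evict 4, frames=[3,1] (faults so far: 5)
  step 8: ref 1 -> HIT, frames=[3,1] (faults so far: 5)
  step 9: ref 5 -> FAULT, evict 1, frames=[3,5] (faults so far: 6)
  Optimal total faults: 6

Answer: 8 7 6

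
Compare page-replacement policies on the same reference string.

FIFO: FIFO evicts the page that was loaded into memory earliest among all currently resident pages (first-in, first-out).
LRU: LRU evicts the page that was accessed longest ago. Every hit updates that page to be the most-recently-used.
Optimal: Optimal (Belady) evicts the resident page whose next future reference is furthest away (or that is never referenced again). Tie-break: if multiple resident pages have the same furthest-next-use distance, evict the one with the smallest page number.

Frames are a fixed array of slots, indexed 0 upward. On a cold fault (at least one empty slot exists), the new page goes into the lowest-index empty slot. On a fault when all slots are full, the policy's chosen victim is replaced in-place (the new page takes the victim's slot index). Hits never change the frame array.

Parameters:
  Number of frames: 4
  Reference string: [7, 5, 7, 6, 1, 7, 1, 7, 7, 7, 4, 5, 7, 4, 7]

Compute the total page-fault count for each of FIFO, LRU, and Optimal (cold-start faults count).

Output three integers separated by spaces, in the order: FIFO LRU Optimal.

Answer: 6 6 5

Derivation:
--- FIFO ---
  step 0: ref 7 -> FAULT, frames=[7,-,-,-] (faults so far: 1)
  step 1: ref 5 -> FAULT, frames=[7,5,-,-] (faults so far: 2)
  step 2: ref 7 -> HIT, frames=[7,5,-,-] (faults so far: 2)
  step 3: ref 6 -> FAULT, frames=[7,5,6,-] (faults so far: 3)
  step 4: ref 1 -> FAULT, frames=[7,5,6,1] (faults so far: 4)
  step 5: ref 7 -> HIT, frames=[7,5,6,1] (faults so far: 4)
  step 6: ref 1 -> HIT, frames=[7,5,6,1] (faults so far: 4)
  step 7: ref 7 -> HIT, frames=[7,5,6,1] (faults so far: 4)
  step 8: ref 7 -> HIT, frames=[7,5,6,1] (faults so far: 4)
  step 9: ref 7 -> HIT, frames=[7,5,6,1] (faults so far: 4)
  step 10: ref 4 -> FAULT, evict 7, frames=[4,5,6,1] (faults so far: 5)
  step 11: ref 5 -> HIT, frames=[4,5,6,1] (faults so far: 5)
  step 12: ref 7 -> FAULT, evict 5, frames=[4,7,6,1] (faults so far: 6)
  step 13: ref 4 -> HIT, frames=[4,7,6,1] (faults so far: 6)
  step 14: ref 7 -> HIT, frames=[4,7,6,1] (faults so far: 6)
  FIFO total faults: 6
--- LRU ---
  step 0: ref 7 -> FAULT, frames=[7,-,-,-] (faults so far: 1)
  step 1: ref 5 -> FAULT, frames=[7,5,-,-] (faults so far: 2)
  step 2: ref 7 -> HIT, frames=[7,5,-,-] (faults so far: 2)
  step 3: ref 6 -> FAULT, frames=[7,5,6,-] (faults so far: 3)
  step 4: ref 1 -> FAULT, frames=[7,5,6,1] (faults so far: 4)
  step 5: ref 7 -> HIT, frames=[7,5,6,1] (faults so far: 4)
  step 6: ref 1 -> HIT, frames=[7,5,6,1] (faults so far: 4)
  step 7: ref 7 -> HIT, frames=[7,5,6,1] (faults so far: 4)
  step 8: ref 7 -> HIT, frames=[7,5,6,1] (faults so far: 4)
  step 9: ref 7 -> HIT, frames=[7,5,6,1] (faults so far: 4)
  step 10: ref 4 -> FAULT, evict 5, frames=[7,4,6,1] (faults so far: 5)
  step 11: ref 5 -> FAULT, evict 6, frames=[7,4,5,1] (faults so far: 6)
  step 12: ref 7 -> HIT, frames=[7,4,5,1] (faults so far: 6)
  step 13: ref 4 -> HIT, frames=[7,4,5,1] (faults so far: 6)
  step 14: ref 7 -> HIT, frames=[7,4,5,1] (faults so far: 6)
  LRU total faults: 6
--- Optimal ---
  step 0: ref 7 -> FAULT, frames=[7,-,-,-] (faults so far: 1)
  step 1: ref 5 -> FAULT, frames=[7,5,-,-] (faults so far: 2)
  step 2: ref 7 -> HIT, frames=[7,5,-,-] (faults so far: 2)
  step 3: ref 6 -> FAULT, frames=[7,5,6,-] (faults so far: 3)
  step 4: ref 1 -> FAULT, frames=[7,5,6,1] (faults so far: 4)
  step 5: ref 7 -> HIT, frames=[7,5,6,1] (faults so far: 4)
  step 6: ref 1 -> HIT, frames=[7,5,6,1] (faults so far: 4)
  step 7: ref 7 -> HIT, frames=[7,5,6,1] (faults so far: 4)
  step 8: ref 7 -> HIT, frames=[7,5,6,1] (faults so far: 4)
  step 9: ref 7 -> HIT, frames=[7,5,6,1] (faults so far: 4)
  step 10: ref 4 -> FAULT, evict 1, frames=[7,5,6,4] (faults so far: 5)
  step 11: ref 5 -> HIT, frames=[7,5,6,4] (faults so far: 5)
  step 12: ref 7 -> HIT, frames=[7,5,6,4] (faults so far: 5)
  step 13: ref 4 -> HIT, frames=[7,5,6,4] (faults so far: 5)
  step 14: ref 7 -> HIT, frames=[7,5,6,4] (faults so far: 5)
  Optimal total faults: 5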